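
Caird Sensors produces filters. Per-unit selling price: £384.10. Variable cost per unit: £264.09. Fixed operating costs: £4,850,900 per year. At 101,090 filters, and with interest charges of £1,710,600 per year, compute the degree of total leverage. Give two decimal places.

Total contribution margin = 101,090 × £120.01 = £12,131,810.90.
Operating income = contribution − fixed costs = £12,131,810.90 − £4,850,900 = £7,280,910.90. Interest = £1,710,600.00.
DOL = £12,131,810.90 ÷ £7,280,910.90 = 1.6662; DFL = £7,280,910.90 ÷ £5,570,310.90 = 1.3071.
Combined leverage = 1.6662 × 1.3071 = 2.1779.

2.18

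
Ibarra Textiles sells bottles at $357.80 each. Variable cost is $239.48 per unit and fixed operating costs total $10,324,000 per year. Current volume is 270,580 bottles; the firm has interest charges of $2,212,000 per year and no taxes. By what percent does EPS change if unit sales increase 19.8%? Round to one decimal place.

At 270,580 units, contribution = 270,580 × $118.32 = $32,015,025.60.
Operating income = contribution − fixed costs = $32,015,025.60 − $10,324,000 = $21,691,025.60.
Interest = $2,212,000.00, so EBIT − I = $19,479,025.60.
DCL = total CM / (EBIT − I) = $32,015,025.60 / $19,479,025.60 = 1.6436.
EPS therefore changes by 1.6436 × (+19.8%) = +32.5%.

+32.5%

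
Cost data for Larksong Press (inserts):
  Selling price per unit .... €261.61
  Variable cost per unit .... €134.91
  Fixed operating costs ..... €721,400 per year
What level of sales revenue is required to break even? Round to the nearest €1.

Contribution margin per unit = €261.61 − €134.91 = €126.70, a CM ratio of €126.70 ÷ €261.61 = 0.4843.
Break-even revenue = fixed costs × price ÷ CM = €721,400 × €261.61 ÷ €126.70 = €1,489,546.

€1,489,546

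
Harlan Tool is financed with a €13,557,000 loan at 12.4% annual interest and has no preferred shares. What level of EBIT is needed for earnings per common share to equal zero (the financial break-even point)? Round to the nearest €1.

€1,681,068

Annual interest = 12.4% × €13,557,000 = €1,681,068.00.
With no preferred dividends, EPS = 0 when EBIT exactly covers interest, so the financial break-even EBIT is €1,681,068.00.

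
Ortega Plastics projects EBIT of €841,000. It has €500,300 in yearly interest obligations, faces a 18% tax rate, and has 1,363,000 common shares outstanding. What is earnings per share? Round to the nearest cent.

€0.20

Pre-tax income = €841,000 − €500,300.00 = €340,700.00.
After tax at 18%: net income = €340,700.00 × 0.82 = €279,374.00.
EPS = €279,374.00 ÷ 1,363,000 = €0.20.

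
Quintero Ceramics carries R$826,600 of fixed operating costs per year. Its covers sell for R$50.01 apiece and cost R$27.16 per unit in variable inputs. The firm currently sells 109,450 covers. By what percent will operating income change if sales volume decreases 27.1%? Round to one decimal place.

-40.5%

Total contribution margin = 109,450 × R$22.85 = R$2,500,932.50.
Operating income = contribution − fixed costs = R$2,500,932.50 − R$826,600 = R$1,674,332.50.
DOL = contribution ÷ EBIT = R$2,500,932.50 ÷ R$1,674,332.50 = 1.4937.
%ΔEBIT = DOL × %ΔSales = 1.4937 × -27.1% = -40.5%.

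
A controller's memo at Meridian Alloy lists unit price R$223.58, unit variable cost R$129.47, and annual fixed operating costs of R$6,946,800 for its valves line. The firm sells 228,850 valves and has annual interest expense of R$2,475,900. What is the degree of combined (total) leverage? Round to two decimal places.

Total contribution margin = 228,850 × R$94.11 = R$21,537,073.50.
EBIT = R$21,537,073.50 − R$6,946,800 = R$14,590,273.50. Interest = R$2,475,900.00.
DOL = R$21,537,073.50 ÷ R$14,590,273.50 = 1.4761; DFL = R$14,590,273.50 ÷ R$12,114,373.50 = 1.2044.
DCL = DOL × DFL = 1.4761 × 1.2044 = 1.7778.

1.78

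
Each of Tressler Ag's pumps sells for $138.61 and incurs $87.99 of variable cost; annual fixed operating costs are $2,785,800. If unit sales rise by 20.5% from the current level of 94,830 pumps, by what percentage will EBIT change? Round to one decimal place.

+48.8%

Contribution at this volume is 94,830 × $50.62 = $4,800,294.60.
EBIT = $4,800,294.60 − $2,785,800 = $2,014,494.60.
So DOL = total CM / EBIT = $4,800,294.60 / $2,014,494.60 = 2.3829.
%ΔEBIT = DOL × %ΔSales = 2.3829 × +20.5% = +48.8%.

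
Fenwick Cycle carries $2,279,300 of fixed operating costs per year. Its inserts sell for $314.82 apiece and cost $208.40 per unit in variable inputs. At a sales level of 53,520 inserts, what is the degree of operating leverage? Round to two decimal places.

1.67

Contribution at this volume is 53,520 × $106.42 = $5,695,598.40.
Subtracting fixed costs: EBIT = $5,695,598.40 − $2,279,300 = $3,416,298.40.
Degree of operating leverage = $5,695,598.40 / $3,416,298.40 = 1.6672.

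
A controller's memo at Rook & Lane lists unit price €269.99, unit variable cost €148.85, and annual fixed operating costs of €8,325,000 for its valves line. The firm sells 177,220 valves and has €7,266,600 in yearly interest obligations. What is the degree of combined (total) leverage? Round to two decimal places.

Total contribution margin = 177,220 × €121.14 = €21,468,430.80.
Subtracting fixed costs: EBIT = €21,468,430.80 − €8,325,000 = €13,143,430.80. Interest = €7,266,600.00, so EBIT − I = €5,876,830.80.
DCL = contribution ÷ (EBIT − I) = €21,468,430.80 ÷ €5,876,830.80 = 3.6531.

3.65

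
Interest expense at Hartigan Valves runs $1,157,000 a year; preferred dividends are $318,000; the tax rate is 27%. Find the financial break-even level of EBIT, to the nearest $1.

Preferred dividends are paid after tax, so their pre-tax equivalent is $318,000 ÷ (1 − 0.27) = $435,616.44.
Financial break-even EBIT = interest + D_p ÷ (1 − t) = $1,157,000 + $435,616.44 = $1,592,616.44.

$1,592,616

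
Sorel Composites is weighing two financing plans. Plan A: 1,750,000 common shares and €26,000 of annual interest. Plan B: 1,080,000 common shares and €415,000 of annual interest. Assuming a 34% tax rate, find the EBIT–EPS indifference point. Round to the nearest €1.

€1,042,045

Set EPS_A = EPS_B: (EBIT − €26,000)(1 − 0.34) ÷ 1,750,000 = (EBIT − €415,000)(1 − 0.34) ÷ 1,080,000.
Cancelling (1 − t) and cross-multiplying: 1,080,000·(EBIT − 26,000) = 1,750,000·(EBIT − 415,000).
Solving, EBIT = (415,000·1,750,000 − 26,000·1,080,000) / (1,750,000 − 1,080,000) = 698,170,000,000 / 670,000 = 1,042,044.78.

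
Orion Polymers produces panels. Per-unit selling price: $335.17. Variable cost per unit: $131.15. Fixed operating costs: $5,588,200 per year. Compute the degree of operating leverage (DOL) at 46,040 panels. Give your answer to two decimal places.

Total contribution margin = 46,040 × $204.02 = $9,393,080.80.
EBIT = $9,393,080.80 − $5,588,200 = $3,804,880.80.
DOL = contribution ÷ EBIT = $9,393,080.80 ÷ $3,804,880.80 = 2.4687.

2.47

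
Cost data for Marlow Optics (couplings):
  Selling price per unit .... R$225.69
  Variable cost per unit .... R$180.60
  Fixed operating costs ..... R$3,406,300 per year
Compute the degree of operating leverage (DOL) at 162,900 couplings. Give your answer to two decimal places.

1.86

At 162,900 units, contribution = 162,900 × R$45.09 = R$7,345,161.00.
EBIT = R$7,345,161.00 − R$3,406,300 = R$3,938,861.00.
DOL = contribution ÷ EBIT = R$7,345,161.00 ÷ R$3,938,861.00 = 1.8648.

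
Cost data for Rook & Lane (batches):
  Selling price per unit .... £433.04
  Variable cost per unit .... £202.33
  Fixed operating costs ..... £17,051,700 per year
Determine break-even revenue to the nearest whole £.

Contribution margin per unit = £433.04 − £202.33 = £230.71, a CM ratio of £230.71 ÷ £433.04 = 0.5328.
Break-even revenue = fixed costs × price ÷ CM = £17,051,700 × £433.04 ÷ £230.71 = £32,005,844.

£32,005,844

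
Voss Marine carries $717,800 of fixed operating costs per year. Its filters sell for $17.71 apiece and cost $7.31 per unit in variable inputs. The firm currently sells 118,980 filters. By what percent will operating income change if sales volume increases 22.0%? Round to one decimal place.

Total contribution margin = 118,980 × $10.40 = $1,237,392.00.
Subtracting fixed costs: EBIT = $1,237,392.00 − $717,800 = $519,592.00.
DOL = contribution ÷ EBIT = $1,237,392.00 ÷ $519,592.00 = 2.3815.
So EBIT moves 2.3815 × (+22.0%) = +52.4%.

+52.4%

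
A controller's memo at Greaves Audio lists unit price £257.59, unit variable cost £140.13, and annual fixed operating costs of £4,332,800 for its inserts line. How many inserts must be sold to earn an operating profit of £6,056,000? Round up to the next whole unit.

Each unit contributes £257.59 − £140.13 = £117.46.
Need Q such that Q × £117.46 − £4,332,800 = £6,056,000, i.e. Q = £10,388,800 / £117.46 = 88,445.43 → 88,446.

88,446 inserts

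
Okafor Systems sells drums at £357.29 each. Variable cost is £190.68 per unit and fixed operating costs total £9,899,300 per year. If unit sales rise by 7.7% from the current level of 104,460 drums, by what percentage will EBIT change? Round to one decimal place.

+17.9%

Total contribution margin = 104,460 × £166.61 = £17,404,080.60.
Operating income = contribution − fixed costs = £17,404,080.60 − £9,899,300 = £7,504,780.60.
So DOL = total CM / EBIT = £17,404,080.60 / £7,504,780.60 = 2.3191.
So EBIT moves 2.3191 × (+7.7%) = +17.9%.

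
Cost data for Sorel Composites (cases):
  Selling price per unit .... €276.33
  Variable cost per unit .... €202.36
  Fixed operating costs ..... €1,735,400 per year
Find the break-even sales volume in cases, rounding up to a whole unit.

23,461 cases

Unit CM = price − variable cost = €276.33 − €202.36 = €73.97.
Units to break even: €1,735,400 ÷ €73.97 = 23,460.86, rounded up to 23,461.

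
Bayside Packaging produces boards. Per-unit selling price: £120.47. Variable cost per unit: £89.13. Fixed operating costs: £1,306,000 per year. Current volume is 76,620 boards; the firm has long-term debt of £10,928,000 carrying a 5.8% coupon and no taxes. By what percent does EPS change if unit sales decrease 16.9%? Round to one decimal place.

-87.9%

Total contribution margin = 76,620 × £31.34 = £2,401,270.80.
Operating income = contribution − fixed costs = £2,401,270.80 − £1,306,000 = £1,095,270.80.
After interest of £633,824.00, pre-tax earnings = £461,446.80.
Degree of combined leverage = contribution ÷ (EBIT − I) = £2,401,270.80 ÷ £461,446.80 = 5.2038.
EPS therefore changes by 5.2038 × (-16.9%) = -87.9%.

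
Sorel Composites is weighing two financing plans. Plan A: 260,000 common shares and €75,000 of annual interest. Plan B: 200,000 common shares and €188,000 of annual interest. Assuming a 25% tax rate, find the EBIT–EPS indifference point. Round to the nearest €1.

Set EPS_A = EPS_B: (EBIT − €75,000)(1 − 0.25) ÷ 260,000 = (EBIT − €188,000)(1 − 0.25) ÷ 200,000.
Cancelling (1 − t) and cross-multiplying: 200,000·(EBIT − 75,000) = 260,000·(EBIT − 188,000).
Solving, EBIT = (188,000·260,000 − 75,000·200,000) / (260,000 − 200,000) = 33,880,000,000 / 60,000 = 564,666.67.

€564,667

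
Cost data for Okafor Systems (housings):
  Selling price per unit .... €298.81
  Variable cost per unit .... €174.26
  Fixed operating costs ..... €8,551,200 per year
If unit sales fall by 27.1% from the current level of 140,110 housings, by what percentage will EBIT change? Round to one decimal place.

At 140,110 units, contribution = 140,110 × €124.55 = €17,450,700.50.
Operating income = contribution − fixed costs = €17,450,700.50 − €8,551,200 = €8,899,500.50.
So DOL = total CM / EBIT = €17,450,700.50 / €8,899,500.50 = 1.9609.
%ΔEBIT = DOL × %ΔSales = 1.9609 × -27.1% = -53.1%.

-53.1%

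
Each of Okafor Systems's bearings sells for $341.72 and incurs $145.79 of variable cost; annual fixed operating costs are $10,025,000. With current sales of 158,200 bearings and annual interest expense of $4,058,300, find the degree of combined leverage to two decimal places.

Total contribution margin = 158,200 × $195.93 = $30,996,126.00.
EBIT = $30,996,126.00 − $10,025,000 = $20,971,126.00. Interest = $4,058,300.00.
DOL = $30,996,126.00 ÷ $20,971,126.00 = 1.4780; DFL = $20,971,126.00 ÷ $16,912,826.00 = 1.2400.
Combined leverage = 1.4780 × 1.2400 = 1.8327.

1.83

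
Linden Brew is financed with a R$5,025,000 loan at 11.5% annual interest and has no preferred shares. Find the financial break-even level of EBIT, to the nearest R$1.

Annual interest = 11.5% × R$5,025,000 = R$577,875.00.
With no preferred dividends, EPS = 0 when EBIT exactly covers interest, so the financial break-even EBIT is R$577,875.00.

R$577,875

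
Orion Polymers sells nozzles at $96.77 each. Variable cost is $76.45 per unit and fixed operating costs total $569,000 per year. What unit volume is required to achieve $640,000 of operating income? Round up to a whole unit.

59,499 nozzles

Unit CM = price − variable cost = $96.77 − $76.45 = $20.32.
Required volume = (fixed costs + target profit) ÷ CM = ($569,000 + $640,000) ÷ $20.32 = 59,498.03, so 59,499 nozzles.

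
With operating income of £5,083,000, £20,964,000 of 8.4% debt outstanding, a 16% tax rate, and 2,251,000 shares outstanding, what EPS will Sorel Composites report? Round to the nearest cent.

Interest = £1,760,976.00, so EBT = £5,083,000 − £1,760,976.00 = £3,322,024.00.
Net income = £3,322,024.00 × (1 − 0.16) = £2,790,500.16.
EPS = £2,790,500.16 ÷ 2,251,000 = £1.24.

£1.24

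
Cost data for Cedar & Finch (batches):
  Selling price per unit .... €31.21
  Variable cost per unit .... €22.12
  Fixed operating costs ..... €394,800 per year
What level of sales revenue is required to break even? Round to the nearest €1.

€1,355,523

Contribution margin per unit = €31.21 − €22.12 = €9.09, a CM ratio of €9.09 ÷ €31.21 = 0.2913.
Break-even revenue = fixed costs × price ÷ CM = €394,800 × €31.21 ÷ €9.09 = €1,355,523.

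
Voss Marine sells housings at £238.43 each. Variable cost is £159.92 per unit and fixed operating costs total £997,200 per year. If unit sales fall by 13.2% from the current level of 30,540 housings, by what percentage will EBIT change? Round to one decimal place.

-22.6%

At 30,540 units, contribution = 30,540 × £78.51 = £2,397,695.40.
Operating income = contribution − fixed costs = £2,397,695.40 − £997,200 = £1,400,495.40.
DOL = contribution ÷ EBIT = £2,397,695.40 ÷ £1,400,495.40 = 1.7120.
%ΔEBIT = DOL × %ΔSales = 1.7120 × -13.2% = -22.6%.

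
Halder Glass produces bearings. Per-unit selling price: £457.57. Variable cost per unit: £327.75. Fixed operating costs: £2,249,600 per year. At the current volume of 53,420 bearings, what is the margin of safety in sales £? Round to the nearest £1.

£16,514,338

Contribution margin per unit = £457.57 − £327.75 = £129.82. Break-even units = £2,249,600 ÷ £129.82 = 17,328.61; break-even revenue = 17,328.61 × £457.57 = £7,929,051.55.
Current sales = 53,420 × £457.57 = £24,443,389.40.
Margin of safety = £24,443,389.40 − £7,929,051.55 = £16,514,338.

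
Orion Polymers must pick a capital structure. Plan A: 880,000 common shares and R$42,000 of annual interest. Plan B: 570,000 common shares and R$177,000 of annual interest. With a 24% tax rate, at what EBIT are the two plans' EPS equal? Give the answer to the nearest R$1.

At indifference, (EBIT − 42,000)(1 − t)/880,000 = (EBIT − 177,000)(1 − t)/570,000.
The (1 − t) factor cancels: (EBIT − 42,000) × 570,000 = (EBIT − 177,000) × 880,000.
Solving, EBIT = (177,000·880,000 − 42,000·570,000) / (880,000 − 570,000) = 131,820,000,000 / 310,000 = 425,225.81.

R$425,226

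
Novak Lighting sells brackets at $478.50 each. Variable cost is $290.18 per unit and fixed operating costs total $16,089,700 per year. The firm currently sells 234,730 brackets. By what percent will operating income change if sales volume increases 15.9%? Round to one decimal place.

+25.0%

At 234,730 units, contribution = 234,730 × $188.32 = $44,204,353.60.
EBIT = $44,204,353.60 − $16,089,700 = $28,114,653.60.
Degree of operating leverage = $44,204,353.60 / $28,114,653.60 = 1.5723.
Operating income changes by 1.5723 × +15.9% = +25.0%.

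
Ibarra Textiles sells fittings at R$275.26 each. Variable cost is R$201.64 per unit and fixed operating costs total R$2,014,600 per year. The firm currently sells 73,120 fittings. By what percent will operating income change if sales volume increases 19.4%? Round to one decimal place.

Contribution at this volume is 73,120 × R$73.62 = R$5,383,094.40.
EBIT = R$5,383,094.40 − R$2,014,600 = R$3,368,494.40.
DOL = contribution ÷ EBIT = R$5,383,094.40 ÷ R$3,368,494.40 = 1.5981.
%ΔEBIT = DOL × %ΔSales = 1.5981 × +19.4% = +31.0%.

+31.0%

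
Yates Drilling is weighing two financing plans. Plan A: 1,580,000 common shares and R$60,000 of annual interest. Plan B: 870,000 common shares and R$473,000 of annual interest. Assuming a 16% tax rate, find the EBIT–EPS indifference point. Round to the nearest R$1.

R$979,070

At indifference, (EBIT − 60,000)(1 − t)/1,580,000 = (EBIT − 473,000)(1 − t)/870,000.
The (1 − t) factor cancels: (EBIT − 60,000) × 870,000 = (EBIT − 473,000) × 1,580,000.
Solving, EBIT = (473,000·1,580,000 − 60,000·870,000) / (1,580,000 − 870,000) = 695,140,000,000 / 710,000 = 979,070.42.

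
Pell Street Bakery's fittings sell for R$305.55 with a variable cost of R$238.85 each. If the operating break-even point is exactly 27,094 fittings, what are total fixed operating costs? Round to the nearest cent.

R$1,807,169.80

Unit CM = price − variable cost = R$305.55 − R$238.85 = R$66.70.
Fixed costs = break-even units × CM = 27,094 × R$66.70 = R$1,807,169.80.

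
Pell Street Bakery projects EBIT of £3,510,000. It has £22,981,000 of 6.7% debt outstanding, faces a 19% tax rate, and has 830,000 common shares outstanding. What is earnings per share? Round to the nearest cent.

Pre-tax income = £3,510,000 − £1,539,727.00 = £1,970,273.00.
Net income = £1,970,273.00 × (1 − 0.19) = £1,595,921.13.
Per share: £1,595,921.13 / 830,000 shares = £1.92.

£1.92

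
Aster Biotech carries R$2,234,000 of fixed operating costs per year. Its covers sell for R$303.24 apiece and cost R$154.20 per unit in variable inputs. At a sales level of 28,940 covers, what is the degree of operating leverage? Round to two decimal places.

2.07

Contribution at this volume is 28,940 × R$149.04 = R$4,313,217.60.
Operating income = contribution − fixed costs = R$4,313,217.60 − R$2,234,000 = R$2,079,217.60.
DOL = contribution ÷ EBIT = R$4,313,217.60 ÷ R$2,079,217.60 = 2.0744.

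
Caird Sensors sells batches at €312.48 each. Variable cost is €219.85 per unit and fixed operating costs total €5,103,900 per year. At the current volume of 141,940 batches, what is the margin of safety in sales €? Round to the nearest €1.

€27,135,807

Each unit contributes €312.48 − €219.85 = €92.63. Break-even units = €5,103,900 ÷ €92.63 = 55,099.86; break-even revenue = 55,099.86 × €312.48 = €17,217,604.15.
Actual sales revenue = 141,940 × €312.48 = €44,353,411.20.
Margin of safety = €44,353,411.20 − €17,217,604.15 = €27,135,807.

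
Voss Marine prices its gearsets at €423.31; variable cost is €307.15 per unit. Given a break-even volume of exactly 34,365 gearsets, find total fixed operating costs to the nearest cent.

€3,991,838.40

Unit CM = price − variable cost = €423.31 − €307.15 = €116.16.
Since BE = FC / CM, FC = 34,365 × €116.16 = €3,991,838.40.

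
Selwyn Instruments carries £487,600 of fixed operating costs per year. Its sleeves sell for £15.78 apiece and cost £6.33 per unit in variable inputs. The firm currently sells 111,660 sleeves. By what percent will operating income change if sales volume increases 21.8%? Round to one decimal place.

+40.5%

At 111,660 units, contribution = 111,660 × £9.45 = £1,055,187.00.
EBIT = £1,055,187.00 − £487,600 = £567,587.00.
DOL = contribution ÷ EBIT = £1,055,187.00 ÷ £567,587.00 = 1.8591.
Operating income changes by 1.8591 × +21.8% = +40.5%.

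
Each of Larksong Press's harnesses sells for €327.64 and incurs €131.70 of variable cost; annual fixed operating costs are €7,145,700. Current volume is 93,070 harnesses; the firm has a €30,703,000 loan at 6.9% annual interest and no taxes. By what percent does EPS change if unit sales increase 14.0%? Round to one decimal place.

Contribution at this volume is 93,070 × €195.94 = €18,236,135.80.
Operating income = contribution − fixed costs = €18,236,135.80 − €7,145,700 = €11,090,435.80.
After interest of €2,118,507.00, pre-tax earnings = €8,971,928.80.
Degree of combined leverage = contribution ÷ (EBIT − I) = €18,236,135.80 ÷ €8,971,928.80 = 2.0326.
%ΔEPS = DCL × %ΔSales = 2.0326 × +14.0% = +28.5%.

+28.5%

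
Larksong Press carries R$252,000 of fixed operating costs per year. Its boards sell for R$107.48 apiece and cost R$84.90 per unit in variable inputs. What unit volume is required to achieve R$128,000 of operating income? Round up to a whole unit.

Unit CM = price − variable cost = R$107.48 − R$84.90 = R$22.58.
Required volume = (fixed costs + target profit) ÷ CM = (R$252,000 + R$128,000) ÷ R$22.58 = 16,829.05, so 16,830 boards.

16,830 boards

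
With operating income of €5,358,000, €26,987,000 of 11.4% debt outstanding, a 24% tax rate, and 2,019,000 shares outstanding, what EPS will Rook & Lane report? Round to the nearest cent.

Pre-tax income = €5,358,000 − €3,076,518.00 = €2,281,482.00.
After tax at 24%: net income = €2,281,482.00 × 0.76 = €1,733,926.32.
EPS = €1,733,926.32 ÷ 2,019,000 = €0.86.

€0.86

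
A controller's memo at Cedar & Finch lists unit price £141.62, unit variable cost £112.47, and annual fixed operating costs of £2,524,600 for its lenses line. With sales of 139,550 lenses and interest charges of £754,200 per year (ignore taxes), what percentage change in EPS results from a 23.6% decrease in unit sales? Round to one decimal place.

Total contribution margin = 139,550 × £29.15 = £4,067,882.50.
EBIT = £4,067,882.50 − £2,524,600 = £1,543,282.50.
Interest = £754,200.00, so EBIT − I = £789,082.50.
Degree of combined leverage = contribution ÷ (EBIT − I) = £4,067,882.50 ÷ £789,082.50 = 5.1552.
%ΔEPS = DCL × %ΔSales = 5.1552 × -23.6% = -121.7%.

-121.7%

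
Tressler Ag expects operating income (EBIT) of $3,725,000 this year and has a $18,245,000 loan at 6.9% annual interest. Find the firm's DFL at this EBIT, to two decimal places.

1.51

Annual interest charges come to $1,258,905.00.
DFL = EBIT ÷ (EBIT − I) = $3,725,000 ÷ ($3,725,000 − $1,258,905.00) = $3,725,000 ÷ $2,466,095.00 = 1.5105.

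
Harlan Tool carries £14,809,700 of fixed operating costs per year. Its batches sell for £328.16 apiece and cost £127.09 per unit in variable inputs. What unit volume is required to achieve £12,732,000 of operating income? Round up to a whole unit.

Contribution margin per unit = £328.16 − £127.09 = £201.07.
Units = (FC + target) / CM = (£14,809,700 + £12,732,000) / £201.07 = 136,975.68, so 136,976 batches.

136,976 batches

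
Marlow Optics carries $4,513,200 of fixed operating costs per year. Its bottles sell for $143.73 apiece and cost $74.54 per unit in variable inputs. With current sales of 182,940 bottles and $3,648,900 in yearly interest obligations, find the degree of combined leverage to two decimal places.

2.82

Total contribution margin = 182,940 × $69.19 = $12,657,618.60.
Subtracting fixed costs: EBIT = $12,657,618.60 − $4,513,200 = $8,144,418.60. Interest = $3,648,900.00.
DOL = $12,657,618.60 ÷ $8,144,418.60 = 1.5541; DFL = $8,144,418.60 ÷ $4,495,518.60 = 1.8117.
Combined leverage = 1.5541 × 1.8117 = 2.8156.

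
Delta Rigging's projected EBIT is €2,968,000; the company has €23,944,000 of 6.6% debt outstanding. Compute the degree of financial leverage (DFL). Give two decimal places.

Annual interest charges come to €1,580,304.00.
Degree of financial leverage = EBIT / (EBIT − interest) = €2,968,000 / €1,387,696.00 = 2.1388.

2.14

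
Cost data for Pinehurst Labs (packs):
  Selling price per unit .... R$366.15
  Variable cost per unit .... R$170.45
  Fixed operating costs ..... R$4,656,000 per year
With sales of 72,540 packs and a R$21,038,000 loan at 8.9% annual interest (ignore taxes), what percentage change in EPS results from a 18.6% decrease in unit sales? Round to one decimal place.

-34.4%

At 72,540 units, contribution = 72,540 × R$195.70 = R$14,196,078.00.
Operating income = contribution − fixed costs = R$14,196,078.00 − R$4,656,000 = R$9,540,078.00.
Interest = R$1,872,382.00, so EBIT − I = R$7,667,696.00.
DCL = total CM / (EBIT − I) = R$14,196,078.00 / R$7,667,696.00 = 1.8514.
%ΔEPS = DCL × %ΔSales = 1.8514 × -18.6% = -34.4%.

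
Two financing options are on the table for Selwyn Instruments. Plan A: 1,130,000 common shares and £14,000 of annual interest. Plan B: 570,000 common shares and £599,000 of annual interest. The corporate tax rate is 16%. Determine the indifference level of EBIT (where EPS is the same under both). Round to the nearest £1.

At indifference, (EBIT − 14,000)(1 − t)/1,130,000 = (EBIT − 599,000)(1 − t)/570,000.
The (1 − t) factor cancels: (EBIT − 14,000) × 570,000 = (EBIT − 599,000) × 1,130,000.
Solving, EBIT = (599,000·1,130,000 − 14,000·570,000) / (1,130,000 − 570,000) = 668,890,000,000 / 560,000 = 1,194,446.43.

£1,194,446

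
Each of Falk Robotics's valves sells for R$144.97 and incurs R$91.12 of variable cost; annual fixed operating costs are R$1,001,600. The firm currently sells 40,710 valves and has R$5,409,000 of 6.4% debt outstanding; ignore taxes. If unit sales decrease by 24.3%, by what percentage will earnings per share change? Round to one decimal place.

-63.1%

Contribution at this volume is 40,710 × R$53.85 = R$2,192,233.50.
Subtracting fixed costs: EBIT = R$2,192,233.50 − R$1,001,600 = R$1,190,633.50.
After interest of R$346,176.00, pre-tax earnings = R$844,457.50.
DCL = total CM / (EBIT − I) = R$2,192,233.50 / R$844,457.50 = 2.5960.
EPS therefore changes by 2.5960 × (-24.3%) = -63.1%.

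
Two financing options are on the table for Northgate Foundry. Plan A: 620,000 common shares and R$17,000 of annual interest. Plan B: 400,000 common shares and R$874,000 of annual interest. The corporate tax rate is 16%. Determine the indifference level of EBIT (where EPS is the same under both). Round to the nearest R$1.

At indifference, (EBIT − 17,000)(1 − t)/620,000 = (EBIT − 874,000)(1 − t)/400,000.
The (1 − t) factor cancels: (EBIT − 17,000) × 400,000 = (EBIT − 874,000) × 620,000.
EBIT × (620,000 − 400,000) = 874,000 × 620,000 − 17,000 × 400,000 = 535,080,000,000, so EBIT = 535,080,000,000 ÷ 220,000 = 2,432,181.82.

R$2,432,182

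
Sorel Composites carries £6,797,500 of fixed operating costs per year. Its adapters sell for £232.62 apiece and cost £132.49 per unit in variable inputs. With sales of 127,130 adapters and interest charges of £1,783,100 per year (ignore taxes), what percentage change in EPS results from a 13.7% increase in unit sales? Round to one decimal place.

At 127,130 units, contribution = 127,130 × £100.13 = £12,729,526.90.
EBIT = £12,729,526.90 − £6,797,500 = £5,932,026.90.
After interest of £1,783,100.00, pre-tax earnings = £4,148,926.90.
DCL = total CM / (EBIT − I) = £12,729,526.90 / £4,148,926.90 = 3.0681.
EPS therefore changes by 3.0681 × (+13.7%) = +42.0%.

+42.0%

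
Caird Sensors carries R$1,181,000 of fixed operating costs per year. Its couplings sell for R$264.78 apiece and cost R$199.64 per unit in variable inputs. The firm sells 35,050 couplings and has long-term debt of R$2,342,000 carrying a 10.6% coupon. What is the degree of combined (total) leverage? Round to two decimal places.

At 35,050 units, contribution = 35,050 × R$65.14 = R$2,283,157.00.
EBIT = R$2,283,157.00 − R$1,181,000 = R$1,102,157.00. Interest = R$248,252.00.
DOL = R$2,283,157.00 ÷ R$1,102,157.00 = 2.0715; DFL = R$1,102,157.00 ÷ R$853,905.00 = 1.2907.
Combined leverage = 2.0715 × 1.2907 = 2.6737.

2.67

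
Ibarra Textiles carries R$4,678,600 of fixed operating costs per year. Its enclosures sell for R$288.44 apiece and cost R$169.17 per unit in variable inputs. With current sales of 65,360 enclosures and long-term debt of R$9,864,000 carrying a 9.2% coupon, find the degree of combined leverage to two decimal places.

Contribution at this volume is 65,360 × R$119.27 = R$7,795,487.20.
Operating income = contribution − fixed costs = R$7,795,487.20 − R$4,678,600 = R$3,116,887.20. Interest = R$907,488.00, so EBIT − I = R$2,209,399.20.
Degree of total leverage = total CM / (EBIT − interest) = R$7,795,487.20 / R$2,209,399.20 = 3.5283.

3.53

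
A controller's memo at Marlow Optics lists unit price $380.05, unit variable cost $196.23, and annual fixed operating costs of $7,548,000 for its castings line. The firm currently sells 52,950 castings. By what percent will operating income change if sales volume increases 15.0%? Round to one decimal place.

+66.8%

Contribution at this volume is 52,950 × $183.82 = $9,733,269.00.
EBIT = $9,733,269.00 − $7,548,000 = $2,185,269.00.
DOL = contribution ÷ EBIT = $9,733,269.00 ÷ $2,185,269.00 = 4.4540.
%ΔEBIT = DOL × %ΔSales = 4.4540 × +15.0% = +66.8%.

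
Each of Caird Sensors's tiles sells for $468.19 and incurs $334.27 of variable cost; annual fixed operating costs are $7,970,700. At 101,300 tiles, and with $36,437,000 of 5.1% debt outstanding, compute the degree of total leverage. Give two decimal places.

3.63

At 101,300 units, contribution = 101,300 × $133.92 = $13,566,096.00.
EBIT = $13,566,096.00 − $7,970,700 = $5,595,396.00. Interest = $1,858,287.00, so EBIT − I = $3,737,109.00.
Degree of total leverage = total CM / (EBIT − interest) = $13,566,096.00 / $3,737,109.00 = 3.6301.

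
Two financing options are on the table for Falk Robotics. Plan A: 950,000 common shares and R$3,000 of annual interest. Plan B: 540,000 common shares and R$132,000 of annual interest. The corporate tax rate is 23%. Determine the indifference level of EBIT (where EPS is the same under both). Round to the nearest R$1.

Set EPS_A = EPS_B: (EBIT − R$3,000)(1 − 0.23) ÷ 950,000 = (EBIT − R$132,000)(1 − 0.23) ÷ 540,000.
Cancelling (1 − t) and cross-multiplying: 540,000·(EBIT − 3,000) = 950,000·(EBIT − 132,000).
EBIT × (950,000 − 540,000) = 132,000 × 950,000 − 3,000 × 540,000 = 123,780,000,000, so EBIT = 123,780,000,000 ÷ 410,000 = 301,902.44.

R$301,902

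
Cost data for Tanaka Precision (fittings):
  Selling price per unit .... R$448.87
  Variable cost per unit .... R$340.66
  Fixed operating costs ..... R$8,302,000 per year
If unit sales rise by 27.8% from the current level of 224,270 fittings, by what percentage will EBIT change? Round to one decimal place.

+42.3%

Contribution at this volume is 224,270 × R$108.21 = R$24,268,256.70.
Subtracting fixed costs: EBIT = R$24,268,256.70 − R$8,302,000 = R$15,966,256.70.
So DOL = total CM / EBIT = R$24,268,256.70 / R$15,966,256.70 = 1.5200.
%ΔEBIT = DOL × %ΔSales = 1.5200 × +27.8% = +42.3%.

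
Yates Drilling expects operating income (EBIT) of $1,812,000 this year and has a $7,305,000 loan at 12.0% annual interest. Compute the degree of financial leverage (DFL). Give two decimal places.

Annual interest charges come to $876,600.00.
Degree of financial leverage = EBIT / (EBIT − interest) = $1,812,000 / $935,400.00 = 1.9371.

1.94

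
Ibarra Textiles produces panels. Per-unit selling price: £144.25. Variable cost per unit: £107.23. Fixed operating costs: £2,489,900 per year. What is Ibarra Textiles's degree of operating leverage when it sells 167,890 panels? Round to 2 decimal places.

Total contribution margin = 167,890 × £37.02 = £6,215,287.80.
Subtracting fixed costs: EBIT = £6,215,287.80 − £2,489,900 = £3,725,387.80.
So DOL = total CM / EBIT = £6,215,287.80 / £3,725,387.80 = 1.6684.

1.67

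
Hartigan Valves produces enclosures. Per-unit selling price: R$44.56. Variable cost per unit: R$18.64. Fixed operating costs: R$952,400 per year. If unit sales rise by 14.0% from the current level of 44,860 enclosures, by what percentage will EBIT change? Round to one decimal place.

At 44,860 units, contribution = 44,860 × R$25.92 = R$1,162,771.20.
EBIT = R$1,162,771.20 − R$952,400 = R$210,371.20.
DOL = contribution ÷ EBIT = R$1,162,771.20 ÷ R$210,371.20 = 5.5272.
So EBIT moves 5.5272 × (+14.0%) = +77.4%.

+77.4%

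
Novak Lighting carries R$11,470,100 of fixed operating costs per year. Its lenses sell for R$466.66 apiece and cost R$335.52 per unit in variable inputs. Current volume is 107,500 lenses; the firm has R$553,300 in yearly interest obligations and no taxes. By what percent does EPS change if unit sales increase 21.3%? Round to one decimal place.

At 107,500 units, contribution = 107,500 × R$131.14 = R$14,097,550.00.
Operating income = contribution − fixed costs = R$14,097,550.00 − R$11,470,100 = R$2,627,450.00.
Interest = R$553,300.00, so EBIT − I = R$2,074,150.00.
Degree of combined leverage = contribution ÷ (EBIT − I) = R$14,097,550.00 ÷ R$2,074,150.00 = 6.7968.
EPS therefore changes by 6.7968 × (+21.3%) = +144.8%.

+144.8%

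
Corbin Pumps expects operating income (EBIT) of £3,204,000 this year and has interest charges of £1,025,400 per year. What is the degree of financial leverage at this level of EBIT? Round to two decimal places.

1.47

Annual interest charges come to £1,025,400.00.
DFL = EBIT ÷ (EBIT − I) = £3,204,000 ÷ (£3,204,000 − £1,025,400.00) = £3,204,000 ÷ £2,178,600.00 = 1.4707.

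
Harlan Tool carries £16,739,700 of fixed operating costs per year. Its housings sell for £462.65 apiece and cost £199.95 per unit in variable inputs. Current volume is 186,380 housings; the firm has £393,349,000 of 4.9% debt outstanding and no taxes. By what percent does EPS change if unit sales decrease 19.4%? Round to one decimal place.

Contribution at this volume is 186,380 × £262.70 = £48,962,026.00.
Operating income = contribution − fixed costs = £48,962,026.00 − £16,739,700 = £32,222,326.00.
Interest = £19,274,101.00, so EBIT − I = £12,948,225.00.
DCL = total CM / (EBIT − I) = £48,962,026.00 / £12,948,225.00 = 3.7814.
EPS therefore changes by 3.7814 × (-19.4%) = -73.4%.

-73.4%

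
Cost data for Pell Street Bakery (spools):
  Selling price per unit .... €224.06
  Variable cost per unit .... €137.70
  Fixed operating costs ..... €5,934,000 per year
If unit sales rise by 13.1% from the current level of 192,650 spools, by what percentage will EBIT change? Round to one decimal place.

+20.4%

At 192,650 units, contribution = 192,650 × €86.36 = €16,637,254.00.
Subtracting fixed costs: EBIT = €16,637,254.00 − €5,934,000 = €10,703,254.00.
DOL = contribution ÷ EBIT = €16,637,254.00 ÷ €10,703,254.00 = 1.5544.
Operating income changes by 1.5544 × +13.1% = +20.4%.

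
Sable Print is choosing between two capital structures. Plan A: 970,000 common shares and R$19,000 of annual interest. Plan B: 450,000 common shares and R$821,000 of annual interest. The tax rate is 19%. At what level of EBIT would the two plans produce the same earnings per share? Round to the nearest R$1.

R$1,515,038

At indifference, (EBIT − 19,000)(1 − t)/970,000 = (EBIT − 821,000)(1 − t)/450,000.
The (1 − t) factor cancels: (EBIT − 19,000) × 450,000 = (EBIT − 821,000) × 970,000.
Solving, EBIT = (821,000·970,000 − 19,000·450,000) / (970,000 − 450,000) = 787,820,000,000 / 520,000 = 1,515,038.46.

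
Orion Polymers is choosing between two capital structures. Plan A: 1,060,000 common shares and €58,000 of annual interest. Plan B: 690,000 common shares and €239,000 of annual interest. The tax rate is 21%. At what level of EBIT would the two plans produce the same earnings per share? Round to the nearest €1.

Set EPS_A = EPS_B: (EBIT − €58,000)(1 − 0.21) ÷ 1,060,000 = (EBIT − €239,000)(1 − 0.21) ÷ 690,000.
Cancelling (1 − t) and cross-multiplying: 690,000·(EBIT − 58,000) = 1,060,000·(EBIT − 239,000).
Solving, EBIT = (239,000·1,060,000 − 58,000·690,000) / (1,060,000 − 690,000) = 213,320,000,000 / 370,000 = 576,540.54.

€576,541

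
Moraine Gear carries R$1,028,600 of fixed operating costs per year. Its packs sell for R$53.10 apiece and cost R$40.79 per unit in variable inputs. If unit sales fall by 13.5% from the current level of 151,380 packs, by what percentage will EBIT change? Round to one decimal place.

-30.1%

Contribution at this volume is 151,380 × R$12.31 = R$1,863,487.80.
EBIT = R$1,863,487.80 − R$1,028,600 = R$834,887.80.
So DOL = total CM / EBIT = R$1,863,487.80 / R$834,887.80 = 2.2320.
%ΔEBIT = DOL × %ΔSales = 2.2320 × -13.5% = -30.1%.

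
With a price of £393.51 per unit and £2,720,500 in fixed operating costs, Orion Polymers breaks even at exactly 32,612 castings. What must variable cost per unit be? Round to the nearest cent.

£310.09

At break-even, FC = Q × (P − VC), so P − VC = £2,720,500 ÷ 32,612 = £83.4202.
Variable cost per unit = £393.51 − £83.4202 = £310.09.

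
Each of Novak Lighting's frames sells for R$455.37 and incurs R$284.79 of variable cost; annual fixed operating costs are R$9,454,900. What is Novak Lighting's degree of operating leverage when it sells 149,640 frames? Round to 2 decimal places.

1.59

At 149,640 units, contribution = 149,640 × R$170.58 = R$25,525,591.20.
EBIT = R$25,525,591.20 − R$9,454,900 = R$16,070,691.20.
So DOL = total CM / EBIT = R$25,525,591.20 / R$16,070,691.20 = 1.5883.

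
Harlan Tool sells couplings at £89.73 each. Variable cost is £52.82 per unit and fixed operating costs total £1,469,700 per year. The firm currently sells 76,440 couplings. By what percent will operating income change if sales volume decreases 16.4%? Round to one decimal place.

-34.2%

Contribution at this volume is 76,440 × £36.91 = £2,821,400.40.
EBIT = £2,821,400.40 − £1,469,700 = £1,351,700.40.
Degree of operating leverage = £2,821,400.40 / £1,351,700.40 = 2.0873.
%ΔEBIT = DOL × %ΔSales = 2.0873 × -16.4% = -34.2%.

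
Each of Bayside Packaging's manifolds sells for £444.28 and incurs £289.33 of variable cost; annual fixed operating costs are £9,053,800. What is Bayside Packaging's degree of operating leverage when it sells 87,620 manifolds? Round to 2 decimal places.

3.00

Contribution at this volume is 87,620 × £154.95 = £13,576,719.00.
Operating income = contribution − fixed costs = £13,576,719.00 − £9,053,800 = £4,522,919.00.
DOL = contribution ÷ EBIT = £13,576,719.00 ÷ £4,522,919.00 = 3.0018.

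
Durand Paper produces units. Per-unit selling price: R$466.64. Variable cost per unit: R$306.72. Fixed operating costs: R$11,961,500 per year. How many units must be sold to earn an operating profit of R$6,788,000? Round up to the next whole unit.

Each unit contributes R$466.64 − R$306.72 = R$159.92.
Units = (FC + target) / CM = (R$11,961,500 + R$6,788,000) / R$159.92 = 117,243.00, so 117,243 units.

117,243 units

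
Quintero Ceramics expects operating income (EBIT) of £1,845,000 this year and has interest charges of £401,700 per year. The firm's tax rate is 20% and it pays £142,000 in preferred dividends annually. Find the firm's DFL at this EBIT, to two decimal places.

Interest = £401,700.00.
Preferred dividends grossed up pre-tax: £142,000 / (1 − 0.20) = £177,500.00.
DFL = EBIT ÷ [EBIT − I − D_p/(1−t)] = £1,845,000 ÷ [£1,845,000 − £401,700.00 − £177,500.00] = £1,845,000 ÷ £1,265,800.00 = 1.4576.

1.46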